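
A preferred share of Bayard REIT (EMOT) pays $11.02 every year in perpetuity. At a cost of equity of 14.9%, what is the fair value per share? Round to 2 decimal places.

$73.96

Zero-growth DDM (perpetuity): P₀ = D/r = 11.02 / 0.149 = 73.9597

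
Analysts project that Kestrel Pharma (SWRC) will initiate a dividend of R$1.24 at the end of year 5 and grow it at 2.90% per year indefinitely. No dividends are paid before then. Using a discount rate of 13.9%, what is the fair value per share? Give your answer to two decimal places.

R$6.70

Deferred-dividend DDM. At t=4 the remaining stream is a growing perpetuity with first payment D_5 = 1.24.
V_4 = D_5/(r−g) = 1.24/(0.139−0.029) = 11.2727
P₀ = V_4/(1+r)^4 = 11.2727/(1+0.139)^4 = 6.6978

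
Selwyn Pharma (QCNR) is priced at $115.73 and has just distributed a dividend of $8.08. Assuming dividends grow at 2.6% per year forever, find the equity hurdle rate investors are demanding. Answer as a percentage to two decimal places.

Rearranging the constant-growth DDM: r = D₁/P₀ + g.
D₁ = 8.08 × (1 + 0.026) = 8.2901.
r = 8.2901 / 115.73 + 0.026 = 0.07163 + 0.026 = 0.09763

9.76%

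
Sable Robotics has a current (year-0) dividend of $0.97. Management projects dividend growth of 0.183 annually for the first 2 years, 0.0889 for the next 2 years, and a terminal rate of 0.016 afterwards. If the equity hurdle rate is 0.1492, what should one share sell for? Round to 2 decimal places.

$10.96

Three-stage DDM. Project D₁…D_4; terminal Gordon value at t=4 with g = 0.016; discount at r = 0.1492.
D_1 = 1.1475
D_2 = 1.3575
D_3 = 1.4782
D_4 = 1.6096
TV_4 = 1.6354/(0.1492−0.016) = 12.2774
P₀ = Σ Dₜ/(1+r)ᵗ + TV_4/(1+r)^4 = 10.9625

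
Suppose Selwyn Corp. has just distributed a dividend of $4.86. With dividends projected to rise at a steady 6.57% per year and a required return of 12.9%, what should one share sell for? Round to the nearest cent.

$81.82

Gordon growth model: P₀ = D₁/(r − g). D₁ = 4.86 × (1 + 0.0657) = 5.1793.
P₀ = 5.1793 / (0.129 − 0.0657) = 5.1793 / 0.0633 = 81.8215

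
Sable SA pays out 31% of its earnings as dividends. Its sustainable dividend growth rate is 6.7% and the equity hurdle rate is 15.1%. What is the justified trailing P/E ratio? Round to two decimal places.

Justified trailing P/E = b(1+g)/(r−g) = 0.31×(1+0.067)/(0.151−0.067) = 3.9377

3.94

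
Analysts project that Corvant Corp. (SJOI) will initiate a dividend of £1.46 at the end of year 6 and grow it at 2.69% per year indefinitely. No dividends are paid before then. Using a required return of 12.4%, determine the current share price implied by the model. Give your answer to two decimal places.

Deferred-dividend DDM. At t=5 the remaining stream is a growing perpetuity with first payment D_6 = 1.46.
V_5 = D_6/(r−g) = 1.46/(0.124−0.0269) = 15.0360
P₀ = V_5/(1+r)^5 = 15.0360/(1+0.124)^5 = 8.3811

£8.38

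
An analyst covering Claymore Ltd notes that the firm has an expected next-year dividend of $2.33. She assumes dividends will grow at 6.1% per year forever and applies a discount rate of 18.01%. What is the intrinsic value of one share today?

Gordon growth model: P₀ = D₁/(r − g), with D₁ = 2.33 given directly.
P₀ = 2.3300 / (0.1801 − 0.061) = 2.3300 / 0.1191 = 19.5634

$19.56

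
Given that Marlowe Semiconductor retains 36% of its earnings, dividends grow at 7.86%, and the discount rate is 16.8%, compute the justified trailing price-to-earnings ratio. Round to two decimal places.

7.72

Payout ratio b = 1 − 0.36 = 0.64.
Justified trailing P/E = b(1+g)/(r−g) = 0.64×(1+0.0786)/(0.168−0.0786) = 7.7215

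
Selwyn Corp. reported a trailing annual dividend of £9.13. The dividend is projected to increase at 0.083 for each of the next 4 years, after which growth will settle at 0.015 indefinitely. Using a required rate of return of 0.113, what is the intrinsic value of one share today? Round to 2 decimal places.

£118.89

Two-stage DDM. Project D₁…D_4 at 0.083, terminal growth 0.015, discount at r = 0.113.
D_1 = 9.8878
D_2 = 10.7085
D_3 = 11.5973
D_4 = 12.5599
Terminal value at t=4: TV = D_5/(r−g) = 12.7483/(0.113−0.015) = 130.0842
P₀ = 9.8878/(1+0.113)^1 + 10.7085/(1+0.113)^2 + 11.5973/(1+0.113)^3 + 12.5599/(1+0.113)^4 + 130.0842/(1+0.113)^4 = 118.8949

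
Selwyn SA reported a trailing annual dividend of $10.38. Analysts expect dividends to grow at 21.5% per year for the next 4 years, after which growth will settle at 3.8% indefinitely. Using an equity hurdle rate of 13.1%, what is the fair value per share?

Two-stage DDM. Project D₁…D_4 at 0.215, terminal growth 0.038, discount at r = 0.131.
D_1 = 12.6117
D_2 = 15.3232
D_3 = 18.6177
D_4 = 22.6205
Terminal value at t=4: TV = D_5/(r−g) = 23.4801/(0.131−0.038) = 252.4741
P₀ = 12.6117/(1+0.131)^1 + 15.3232/(1+0.131)^2 + 18.6177/(1+0.131)^3 + 22.6205/(1+0.131)^4 + 252.4741/(1+0.131)^4 = 204.1236

$204.12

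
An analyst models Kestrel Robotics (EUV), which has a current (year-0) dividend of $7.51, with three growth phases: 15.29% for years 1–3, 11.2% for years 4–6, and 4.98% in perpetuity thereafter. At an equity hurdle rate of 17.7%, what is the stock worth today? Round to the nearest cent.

$89.66

Three-stage DDM. Project D₁…D_6; terminal Gordon value at t=6 with g = 0.0498; discount at r = 0.177.
D_1 = 8.6583
D_2 = 9.9821
D_3 = 11.5084
D_4 = 12.7973
D_5 = 14.2306
D_6 = 15.8245
TV_6 = 16.6125/(0.177−0.0498) = 130.6017
P₀ = Σ Dₜ/(1+r)ᵗ + TV_6/(1+r)^6 = 89.6639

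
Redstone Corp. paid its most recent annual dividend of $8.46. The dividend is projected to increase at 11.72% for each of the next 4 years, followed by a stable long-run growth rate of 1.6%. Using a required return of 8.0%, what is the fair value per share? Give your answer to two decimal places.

Two-stage DDM. Project D₁…D_4 at 0.1172, terminal growth 0.016, discount at r = 0.08.
D_1 = 9.4515
D_2 = 10.5592
D_3 = 11.7968
D_4 = 13.1794
Terminal value at t=4: TV = D_5/(r−g) = 13.3902/(0.08−0.016) = 209.2222
P₀ = 9.4515/(1+0.08)^1 + 10.5592/(1+0.08)^2 + 11.7968/(1+0.08)^3 + 13.1794/(1+0.08)^4 + 209.2222/(1+0.08)^4 = 190.6407

$190.64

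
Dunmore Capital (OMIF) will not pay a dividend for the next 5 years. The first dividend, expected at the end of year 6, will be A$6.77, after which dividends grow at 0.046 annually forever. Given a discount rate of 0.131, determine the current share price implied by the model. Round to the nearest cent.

Deferred-dividend DDM. At t=5 the remaining stream is a growing perpetuity with first payment D_6 = 6.77.
V_5 = D_6/(r−g) = 6.77/(0.131−0.046) = 79.6471
P₀ = V_5/(1+r)^5 = 79.6471/(1+0.131)^5 = 43.0385

A$43.04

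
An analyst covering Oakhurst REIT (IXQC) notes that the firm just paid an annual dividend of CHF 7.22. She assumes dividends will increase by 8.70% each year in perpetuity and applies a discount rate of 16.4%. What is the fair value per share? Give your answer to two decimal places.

CHF 101.92

Gordon growth model: P₀ = D₁/(r − g). D₁ = 7.22 × (1 + 0.087) = 7.8481.
P₀ = 7.8481 / (0.164 − 0.087) = 7.8481 / 0.077 = 101.9239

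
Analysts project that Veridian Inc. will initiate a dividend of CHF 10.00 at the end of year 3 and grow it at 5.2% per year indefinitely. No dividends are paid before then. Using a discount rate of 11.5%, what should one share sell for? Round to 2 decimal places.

CHF 127.68

Deferred-dividend DDM. At t=2 the remaining stream is a growing perpetuity with first payment D_3 = 10.00.
V_2 = D_3/(r−g) = 10.00/(0.115−0.052) = 158.7302
P₀ = V_2/(1+r)^2 = 158.7302/(1+0.115)^2 = 127.6761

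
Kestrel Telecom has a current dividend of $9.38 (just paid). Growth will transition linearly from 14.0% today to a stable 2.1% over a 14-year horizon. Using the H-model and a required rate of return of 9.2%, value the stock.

$244.94

H-model: P₀ = D₀[(1+g_L) + H(g_S−g_L)]/(r−g_L), with H = 14/2 = 7.
P₀ = 9.38 × [(1+0.021) + 7×(0.14−0.021)] / (0.092−0.021)
   = 9.38 × 1.8540 / 0.071 = 244.9369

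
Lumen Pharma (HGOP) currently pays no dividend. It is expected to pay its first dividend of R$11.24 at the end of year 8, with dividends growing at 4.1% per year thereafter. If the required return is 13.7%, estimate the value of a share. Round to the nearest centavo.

Deferred-dividend DDM. At t=7 the remaining stream is a growing perpetuity with first payment D_8 = 11.24.
V_7 = D_8/(r−g) = 11.24/(0.137−0.041) = 117.0833
P₀ = V_7/(1+r)^7 = 117.0833/(1+0.137)^7 = 47.6620

R$47.66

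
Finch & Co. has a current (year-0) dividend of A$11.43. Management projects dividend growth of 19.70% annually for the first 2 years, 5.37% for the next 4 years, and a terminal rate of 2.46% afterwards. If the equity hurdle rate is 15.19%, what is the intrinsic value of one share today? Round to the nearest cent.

A$133.48

Three-stage DDM. Project D₁…D_6; terminal Gordon value at t=6 with g = 0.0246; discount at r = 0.1519.
D_1 = 13.6817
D_2 = 16.3770
D_3 = 17.2565
D_4 = 18.1831
D_5 = 19.1596
D_6 = 20.1884
TV_6 = 20.6851/(0.1519−0.0246) = 162.4907
P₀ = Σ Dₜ/(1+r)ᵗ + TV_6/(1+r)^6 = 133.4844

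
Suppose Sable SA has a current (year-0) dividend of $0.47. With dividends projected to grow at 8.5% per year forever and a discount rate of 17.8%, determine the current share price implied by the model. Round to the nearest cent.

$5.48

Gordon growth model: P₀ = D₁/(r − g). D₁ = 0.47 × (1 + 0.085) = 0.5099.
P₀ = 0.5099 / (0.178 − 0.085) = 0.5099 / 0.093 = 5.4833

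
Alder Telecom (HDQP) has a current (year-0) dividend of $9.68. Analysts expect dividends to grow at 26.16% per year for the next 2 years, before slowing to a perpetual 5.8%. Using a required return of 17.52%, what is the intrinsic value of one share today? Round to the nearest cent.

Two-stage DDM. Project D₁…D_2 at 0.2616, terminal growth 0.058, discount at r = 0.1752.
D_1 = 12.2123
D_2 = 15.4070
Terminal value at t=2: TV = D_3/(r−g) = 16.3006/(0.1752−0.058) = 139.0839
P₀ = 12.2123/(1+0.1752)^1 + 15.4070/(1+0.1752)^2 + 139.0839/(1+0.1752)^2 = 122.2528

$122.25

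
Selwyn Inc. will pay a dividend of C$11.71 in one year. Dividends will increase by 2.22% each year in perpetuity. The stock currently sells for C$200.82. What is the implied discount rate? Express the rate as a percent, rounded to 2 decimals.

8.05%

Rearranging the constant-growth DDM: r = D₁/P₀ + g.
r = 11.7100 / 200.82 + 0.0222 = 0.05831 + 0.0222 = 0.08051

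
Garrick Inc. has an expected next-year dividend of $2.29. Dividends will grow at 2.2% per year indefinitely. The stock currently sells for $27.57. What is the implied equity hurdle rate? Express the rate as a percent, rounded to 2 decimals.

Rearranging the constant-growth DDM: r = D₁/P₀ + g.
r = 2.2900 / 27.57 + 0.022 = 0.08306 + 0.022 = 0.10506

10.51%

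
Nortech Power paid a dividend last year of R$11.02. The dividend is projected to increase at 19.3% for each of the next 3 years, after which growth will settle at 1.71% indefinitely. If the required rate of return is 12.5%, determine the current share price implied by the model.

Two-stage DDM. Project D₁…D_3 at 0.193, terminal growth 0.0171, discount at r = 0.125.
D_1 = 13.1469
D_2 = 15.6842
D_3 = 18.7113
Terminal value at t=3: TV = D_4/(r−g) = 19.0312/(0.125−0.0171) = 176.3783
P₀ = 13.1469/(1+0.125)^1 + 15.6842/(1+0.125)^2 + 18.7113/(1+0.125)^3 + 176.3783/(1+0.125)^3 = 161.0962

R$161.10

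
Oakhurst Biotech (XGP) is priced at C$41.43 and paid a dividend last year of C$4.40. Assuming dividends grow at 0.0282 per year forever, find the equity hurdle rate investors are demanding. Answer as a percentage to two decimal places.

13.74%

Rearranging the constant-growth DDM: r = D₁/P₀ + g.
D₁ = 4.40 × (1 + 0.0282) = 4.5241.
r = 4.5241 / 41.43 + 0.0282 = 0.10920 + 0.0282 = 0.13740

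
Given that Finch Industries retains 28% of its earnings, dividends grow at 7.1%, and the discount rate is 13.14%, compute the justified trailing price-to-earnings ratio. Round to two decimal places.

Payout ratio b = 1 − 0.28 = 0.72.
Justified trailing P/E = b(1+g)/(r−g) = 0.72×(1+0.071)/(0.1314−0.071) = 12.7669

12.77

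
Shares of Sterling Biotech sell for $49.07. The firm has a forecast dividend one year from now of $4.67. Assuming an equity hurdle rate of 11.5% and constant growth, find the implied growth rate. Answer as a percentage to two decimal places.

1.98%

From P₀ = D₁/(r − g), the implied growth is g = r − D₁/P₀.
g = 0.115 − 4.67/49.07 = 0.115 − 0.09517 = 0.01983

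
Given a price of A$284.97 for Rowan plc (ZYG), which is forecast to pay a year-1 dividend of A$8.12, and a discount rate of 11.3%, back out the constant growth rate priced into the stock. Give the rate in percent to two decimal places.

8.45%

From P₀ = D₁/(r − g), the implied growth is g = r − D₁/P₀.
g = 0.113 − 8.12/284.97 = 0.113 − 0.02849 = 0.08451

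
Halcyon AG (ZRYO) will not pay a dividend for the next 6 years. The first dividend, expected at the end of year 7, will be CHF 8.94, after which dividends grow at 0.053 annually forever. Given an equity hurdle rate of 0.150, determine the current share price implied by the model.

Deferred-dividend DDM. At t=6 the remaining stream is a growing perpetuity with first payment D_7 = 8.94.
V_6 = D_7/(r−g) = 8.94/(0.15−0.053) = 92.1649
P₀ = V_6/(1+r)^6 = 92.1649/(1+0.15)^6 = 39.8455

CHF 39.85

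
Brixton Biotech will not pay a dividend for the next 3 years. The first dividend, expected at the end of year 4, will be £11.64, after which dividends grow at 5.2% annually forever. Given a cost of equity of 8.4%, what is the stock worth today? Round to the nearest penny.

£285.57

Deferred-dividend DDM. At t=3 the remaining stream is a growing perpetuity with first payment D_4 = 11.64.
V_3 = D_4/(r−g) = 11.64/(0.084−0.052) = 363.7500
P₀ = V_3/(1+r)^3 = 363.7500/(1+0.084)^3 = 285.5717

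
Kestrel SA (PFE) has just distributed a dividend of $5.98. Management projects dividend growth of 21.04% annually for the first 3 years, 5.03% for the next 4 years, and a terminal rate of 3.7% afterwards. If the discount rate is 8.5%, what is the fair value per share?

Three-stage DDM. Project D₁…D_7; terminal Gordon value at t=7 with g = 0.037; discount at r = 0.085.
D_1 = 7.2382
D_2 = 8.7611
D_3 = 10.6044
D_4 = 11.1378
D_5 = 11.6981
D_6 = 12.2865
D_7 = 12.9045
TV_7 = 13.3820/(0.085−0.037) = 278.7911
P₀ = Σ Dₜ/(1+r)ᵗ + TV_7/(1+r)^7 = 210.5496

$210.55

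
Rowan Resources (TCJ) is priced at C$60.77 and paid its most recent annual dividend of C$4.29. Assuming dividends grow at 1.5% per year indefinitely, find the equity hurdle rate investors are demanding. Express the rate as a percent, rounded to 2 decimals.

8.67%

Rearranging the constant-growth DDM: r = D₁/P₀ + g.
D₁ = 4.29 × (1 + 0.015) = 4.3543.
r = 4.3543 / 60.77 + 0.015 = 0.07165 + 0.015 = 0.08665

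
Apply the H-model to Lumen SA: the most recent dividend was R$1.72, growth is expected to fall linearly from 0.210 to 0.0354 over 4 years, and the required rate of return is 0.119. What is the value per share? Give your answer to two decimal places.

H-model: P₀ = D₀[(1+g_L) + H(g_S−g_L)]/(r−g_L), with H = 4/2 = 2.
P₀ = 1.72 × [(1+0.0354) + 2×(0.21−0.0354)] / (0.119−0.0354)
   = 1.72 × 1.3846 / 0.0836 = 28.4870

R$28.49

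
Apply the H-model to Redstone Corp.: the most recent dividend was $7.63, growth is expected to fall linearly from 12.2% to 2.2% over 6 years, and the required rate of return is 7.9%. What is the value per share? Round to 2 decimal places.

$176.96

H-model: P₀ = D₀[(1+g_L) + H(g_S−g_L)]/(r−g_L), with H = 6/2 = 3.
P₀ = 7.63 × [(1+0.022) + 3×(0.122−0.022)] / (0.079−0.022)
   = 7.63 × 1.3220 / 0.057 = 176.9625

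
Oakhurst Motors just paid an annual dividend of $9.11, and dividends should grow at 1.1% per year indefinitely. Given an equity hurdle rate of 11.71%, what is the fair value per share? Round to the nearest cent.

Gordon growth model: P₀ = D₁/(r − g). D₁ = 9.11 × (1 + 0.011) = 9.2102.
P₀ = 9.2102 / (0.1171 − 0.011) = 9.2102 / 0.1061 = 86.8069

$86.81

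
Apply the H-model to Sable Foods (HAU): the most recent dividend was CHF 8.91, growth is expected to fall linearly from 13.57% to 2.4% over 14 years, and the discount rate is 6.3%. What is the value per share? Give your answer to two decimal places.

CHF 412.58

H-model: P₀ = D₀[(1+g_L) + H(g_S−g_L)]/(r−g_L), with H = 14/2 = 7.
P₀ = 8.91 × [(1+0.024) + 7×(0.1357−0.024)] / (0.063−0.024)
   = 8.91 × 1.8059 / 0.039 = 412.5787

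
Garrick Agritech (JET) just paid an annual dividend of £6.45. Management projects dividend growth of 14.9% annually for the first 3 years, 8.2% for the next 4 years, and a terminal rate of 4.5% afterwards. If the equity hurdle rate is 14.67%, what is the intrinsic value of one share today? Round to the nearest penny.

£94.78

Three-stage DDM. Project D₁…D_7; terminal Gordon value at t=7 with g = 0.045; discount at r = 0.1467.
D_1 = 7.4111
D_2 = 8.5153
D_3 = 9.7841
D_4 = 10.5864
D_5 = 11.4545
D_6 = 12.3937
D_7 = 13.4100
TV_7 = 14.0135/(0.1467−0.045) = 137.7921
P₀ = Σ Dₜ/(1+r)ᵗ + TV_7/(1+r)^7 = 94.7766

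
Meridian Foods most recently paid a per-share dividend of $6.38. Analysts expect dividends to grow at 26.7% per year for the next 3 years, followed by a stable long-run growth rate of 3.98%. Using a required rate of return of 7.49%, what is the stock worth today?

$336.35

Two-stage DDM. Project D₁…D_3 at 0.267, terminal growth 0.0398, discount at r = 0.0749.
D_1 = 8.0835
D_2 = 10.2417
D_3 = 12.9763
Terminal value at t=3: TV = D_4/(r−g) = 13.4927/(0.0749−0.0398) = 384.4087
P₀ = 8.0835/(1+0.0749)^1 + 10.2417/(1+0.0749)^2 + 12.9763/(1+0.0749)^3 + 384.4087/(1+0.0749)^3 = 336.3529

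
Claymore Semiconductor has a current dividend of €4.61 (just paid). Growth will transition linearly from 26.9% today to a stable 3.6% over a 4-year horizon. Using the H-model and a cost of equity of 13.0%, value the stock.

€73.66

H-model: P₀ = D₀[(1+g_L) + H(g_S−g_L)]/(r−g_L), with H = 4/2 = 2.
P₀ = 4.61 × [(1+0.036) + 2×(0.269−0.036)] / (0.13−0.036)
   = 4.61 × 1.5020 / 0.094 = 73.6619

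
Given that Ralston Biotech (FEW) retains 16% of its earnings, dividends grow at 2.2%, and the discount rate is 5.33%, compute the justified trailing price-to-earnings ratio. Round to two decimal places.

Payout ratio b = 1 − 0.16 = 0.84.
Justified trailing P/E = b(1+g)/(r−g) = 0.84×(1+0.022)/(0.0533−0.022) = 27.4275

27.43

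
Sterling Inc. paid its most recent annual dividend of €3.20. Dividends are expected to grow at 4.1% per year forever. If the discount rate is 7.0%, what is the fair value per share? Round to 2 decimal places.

Gordon growth model: P₀ = D₁/(r − g). D₁ = 3.20 × (1 + 0.041) = 3.3312.
P₀ = 3.3312 / (0.07 − 0.041) = 3.3312 / 0.029 = 114.8690

€114.87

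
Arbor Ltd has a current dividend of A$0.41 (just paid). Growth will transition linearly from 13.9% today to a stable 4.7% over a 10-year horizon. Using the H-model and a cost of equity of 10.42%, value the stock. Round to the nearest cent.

H-model: P₀ = D₀[(1+g_L) + H(g_S−g_L)]/(r−g_L), with H = 10/2 = 5.
P₀ = 0.41 × [(1+0.047) + 5×(0.139−0.047)] / (0.1042−0.047)
   = 0.41 × 1.5070 / 0.0572 = 10.8019

A$10.80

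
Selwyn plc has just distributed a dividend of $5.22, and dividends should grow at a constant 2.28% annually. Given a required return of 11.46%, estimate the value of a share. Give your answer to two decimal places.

Gordon growth model: P₀ = D₁/(r − g). D₁ = 5.22 × (1 + 0.0228) = 5.3390.
P₀ = 5.3390 / (0.1146 − 0.0228) = 5.3390 / 0.0918 = 58.1592

$58.16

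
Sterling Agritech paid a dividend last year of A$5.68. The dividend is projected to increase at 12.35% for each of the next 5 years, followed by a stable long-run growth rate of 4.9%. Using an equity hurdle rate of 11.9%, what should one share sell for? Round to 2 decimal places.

Two-stage DDM. Project D₁…D_5 at 0.1235, terminal growth 0.049, discount at r = 0.119.
D_1 = 6.3815
D_2 = 7.1696
D_3 = 8.0550
D_4 = 9.0498
D_5 = 10.1675
Terminal value at t=5: TV = D_6/(r−g) = 10.6657/(0.119−0.049) = 152.3671
P₀ = 6.3815/(1+0.119)^1 + 7.1696/(1+0.119)^2 + 8.0550/(1+0.119)^3 + 9.0498/(1+0.119)^4 + 10.1675/(1+0.119)^5 + 152.3671/(1+0.119)^5 = 115.5887

A$115.59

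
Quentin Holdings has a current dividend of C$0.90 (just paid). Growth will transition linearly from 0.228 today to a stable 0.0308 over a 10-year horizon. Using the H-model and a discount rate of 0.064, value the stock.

H-model: P₀ = D₀[(1+g_L) + H(g_S−g_L)]/(r−g_L), with H = 10/2 = 5.
P₀ = 0.90 × [(1+0.0308) + 5×(0.228−0.0308)] / (0.064−0.0308)
   = 0.90 × 2.0168 / 0.0332 = 54.6723

C$54.67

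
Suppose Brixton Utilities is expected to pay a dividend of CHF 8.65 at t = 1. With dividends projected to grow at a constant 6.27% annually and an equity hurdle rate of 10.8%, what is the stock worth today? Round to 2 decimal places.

Gordon growth model: P₀ = D₁/(r − g), with D₁ = 8.65 given directly.
P₀ = 8.6500 / (0.108 − 0.0627) = 8.6500 / 0.0453 = 190.9492

CHF 190.95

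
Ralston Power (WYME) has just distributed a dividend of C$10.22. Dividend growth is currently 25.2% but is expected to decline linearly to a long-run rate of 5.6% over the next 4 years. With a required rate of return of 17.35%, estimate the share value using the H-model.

C$125.95

H-model: P₀ = D₀[(1+g_L) + H(g_S−g_L)]/(r−g_L), with H = 4/2 = 2.
P₀ = 10.22 × [(1+0.056) + 2×(0.252−0.056)] / (0.1735−0.056)
   = 10.22 × 1.4480 / 0.1175 = 125.9452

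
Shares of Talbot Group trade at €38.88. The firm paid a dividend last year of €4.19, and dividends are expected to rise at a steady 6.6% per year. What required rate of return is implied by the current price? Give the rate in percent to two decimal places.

18.09%

Rearranging the constant-growth DDM: r = D₁/P₀ + g.
D₁ = 4.19 × (1 + 0.066) = 4.4665.
r = 4.4665 / 38.88 + 0.066 = 0.11488 + 0.066 = 0.18088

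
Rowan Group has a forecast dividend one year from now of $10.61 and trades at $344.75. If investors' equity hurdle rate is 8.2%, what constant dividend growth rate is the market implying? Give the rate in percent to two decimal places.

From P₀ = D₁/(r − g), the implied growth is g = r − D₁/P₀.
g = 0.082 − 10.61/344.75 = 0.082 − 0.03078 = 0.05122

5.12%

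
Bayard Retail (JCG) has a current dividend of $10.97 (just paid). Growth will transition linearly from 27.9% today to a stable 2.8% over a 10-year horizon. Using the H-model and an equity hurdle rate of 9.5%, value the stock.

H-model: P₀ = D₀[(1+g_L) + H(g_S−g_L)]/(r−g_L), with H = 10/2 = 5.
P₀ = 10.97 × [(1+0.028) + 5×(0.279−0.028)] / (0.095−0.028)
   = 10.97 × 2.2830 / 0.067 = 373.7987

$373.80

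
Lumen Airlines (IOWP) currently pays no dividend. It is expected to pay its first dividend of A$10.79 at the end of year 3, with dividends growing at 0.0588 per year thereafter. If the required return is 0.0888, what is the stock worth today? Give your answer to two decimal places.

A$303.39

Deferred-dividend DDM. At t=2 the remaining stream is a growing perpetuity with first payment D_3 = 10.79.
V_2 = D_3/(r−g) = 10.79/(0.0888−0.0588) = 359.6667
P₀ = V_2/(1+r)^2 = 359.6667/(1+0.0888)^2 = 303.3919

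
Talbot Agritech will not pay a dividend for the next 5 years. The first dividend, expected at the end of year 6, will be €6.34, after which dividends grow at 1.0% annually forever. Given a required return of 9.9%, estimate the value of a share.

€44.43

Deferred-dividend DDM. At t=5 the remaining stream is a growing perpetuity with first payment D_6 = 6.34.
V_5 = D_6/(r−g) = 6.34/(0.099−0.01) = 71.2360
P₀ = V_5/(1+r)^5 = 71.2360/(1+0.099)^5 = 44.4335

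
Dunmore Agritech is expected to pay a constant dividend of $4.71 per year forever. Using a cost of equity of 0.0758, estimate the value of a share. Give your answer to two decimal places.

Zero-growth DDM (perpetuity): P₀ = D/r = 4.71 / 0.0758 = 62.1372

$62.14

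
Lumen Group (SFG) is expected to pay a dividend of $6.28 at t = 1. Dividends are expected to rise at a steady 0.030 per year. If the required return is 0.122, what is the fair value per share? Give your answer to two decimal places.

Gordon growth model: P₀ = D₁/(r − g), with D₁ = 6.28 given directly.
P₀ = 6.2800 / (0.122 − 0.03) = 6.2800 / 0.092 = 68.2609

$68.26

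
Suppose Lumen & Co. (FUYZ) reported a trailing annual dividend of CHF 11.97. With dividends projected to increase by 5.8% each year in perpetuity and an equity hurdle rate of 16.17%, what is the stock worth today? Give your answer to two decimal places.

CHF 122.12

Gordon growth model: P₀ = D₁/(r − g). D₁ = 11.97 × (1 + 0.058) = 12.6643.
P₀ = 12.6643 / (0.1617 − 0.058) = 12.6643 / 0.1037 = 122.1240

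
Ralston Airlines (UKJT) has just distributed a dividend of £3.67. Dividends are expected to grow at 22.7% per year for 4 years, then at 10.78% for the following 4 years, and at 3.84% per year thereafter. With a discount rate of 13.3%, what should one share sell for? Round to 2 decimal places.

£87.73

Three-stage DDM. Project D₁…D_8; terminal Gordon value at t=8 with g = 0.0384; discount at r = 0.133.
D_1 = 4.5031
D_2 = 5.5253
D_3 = 6.7795
D_4 = 8.3185
D_5 = 9.2152
D_6 = 10.2086
D_7 = 11.3091
D_8 = 12.5282
TV_8 = 13.0093/(0.133−0.0384) = 137.5192
P₀ = Σ Dₜ/(1+r)ᵗ + TV_8/(1+r)^8 = 87.7258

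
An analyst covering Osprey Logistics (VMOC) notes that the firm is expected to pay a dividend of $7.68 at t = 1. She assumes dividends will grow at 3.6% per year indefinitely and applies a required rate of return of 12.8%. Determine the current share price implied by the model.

Gordon growth model: P₀ = D₁/(r − g), with D₁ = 7.68 given directly.
P₀ = 7.6800 / (0.128 − 0.036) = 7.6800 / 0.092 = 83.4783

$83.48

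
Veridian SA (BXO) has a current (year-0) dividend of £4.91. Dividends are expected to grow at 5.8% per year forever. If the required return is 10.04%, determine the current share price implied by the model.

£122.52

Gordon growth model: P₀ = D₁/(r − g). D₁ = 4.91 × (1 + 0.058) = 5.1948.
P₀ = 5.1948 / (0.1004 − 0.058) = 5.1948 / 0.0424 = 122.5184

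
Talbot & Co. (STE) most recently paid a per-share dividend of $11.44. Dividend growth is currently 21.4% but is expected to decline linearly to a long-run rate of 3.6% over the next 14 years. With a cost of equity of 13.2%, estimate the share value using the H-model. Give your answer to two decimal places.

H-model: P₀ = D₀[(1+g_L) + H(g_S−g_L)]/(r−g_L), with H = 14/2 = 7.
P₀ = 11.44 × [(1+0.036) + 7×(0.214−0.036)] / (0.132−0.036)
   = 11.44 × 2.2820 / 0.096 = 271.9383

$271.94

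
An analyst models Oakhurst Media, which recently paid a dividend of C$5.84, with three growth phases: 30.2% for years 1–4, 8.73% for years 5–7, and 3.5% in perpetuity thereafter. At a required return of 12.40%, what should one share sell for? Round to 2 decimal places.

C$174.41

Three-stage DDM. Project D₁…D_7; terminal Gordon value at t=7 with g = 0.035; discount at r = 0.124.
D_1 = 7.6037
D_2 = 9.9000
D_3 = 12.8898
D_4 = 16.7825
D_5 = 18.2476
D_6 = 19.8406
D_7 = 21.5727
TV_7 = 22.3278/(0.124−0.035) = 250.8738
P₀ = Σ Dₜ/(1+r)ᵗ + TV_7/(1+r)^7 = 174.4065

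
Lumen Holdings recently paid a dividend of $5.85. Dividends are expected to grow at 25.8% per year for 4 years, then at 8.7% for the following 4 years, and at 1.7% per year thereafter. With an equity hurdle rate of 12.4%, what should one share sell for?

$141.36

Three-stage DDM. Project D₁…D_8; terminal Gordon value at t=8 with g = 0.017; discount at r = 0.124.
D_1 = 7.3593
D_2 = 9.2580
D_3 = 11.6466
D_4 = 14.6514
D_5 = 15.9260
D_6 = 17.3116
D_7 = 18.8177
D_8 = 20.4549
TV_8 = 20.8026/(0.124−0.017) = 194.4168
P₀ = Σ Dₜ/(1+r)ᵗ + TV_8/(1+r)^8 = 141.3639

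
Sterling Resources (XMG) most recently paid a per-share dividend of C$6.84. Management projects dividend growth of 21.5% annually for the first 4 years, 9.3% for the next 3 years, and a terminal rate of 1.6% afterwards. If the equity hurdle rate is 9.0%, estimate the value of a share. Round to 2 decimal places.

Three-stage DDM. Project D₁…D_7; terminal Gordon value at t=7 with g = 0.016; discount at r = 0.09.
D_1 = 8.3106
D_2 = 10.0974
D_3 = 12.2683
D_4 = 14.9060
D_5 = 16.2923
D_6 = 17.8074
D_7 = 19.4635
TV_7 = 19.7750/(0.09−0.016) = 267.2291
P₀ = Σ Dₜ/(1+r)ᵗ + TV_7/(1+r)^7 = 214.1939

C$214.19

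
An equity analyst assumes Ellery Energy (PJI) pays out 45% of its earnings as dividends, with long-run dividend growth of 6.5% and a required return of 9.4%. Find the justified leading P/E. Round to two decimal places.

Justified leading P/E = b/(r−g) = 0.45/(0.094−0.065) = 15.5172

15.52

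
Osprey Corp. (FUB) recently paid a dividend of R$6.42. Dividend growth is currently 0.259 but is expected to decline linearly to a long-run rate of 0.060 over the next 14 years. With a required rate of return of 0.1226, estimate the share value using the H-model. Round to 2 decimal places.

H-model: P₀ = D₀[(1+g_L) + H(g_S−g_L)]/(r−g_L), with H = 14/2 = 7.
P₀ = 6.42 × [(1+0.06) + 7×(0.259−0.06)] / (0.1226−0.06)
   = 6.42 × 2.4530 / 0.0626 = 251.5696

R$251.57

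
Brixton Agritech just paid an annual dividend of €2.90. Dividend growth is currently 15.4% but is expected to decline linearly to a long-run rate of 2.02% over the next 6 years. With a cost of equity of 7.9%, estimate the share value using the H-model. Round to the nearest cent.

H-model: P₀ = D₀[(1+g_L) + H(g_S−g_L)]/(r−g_L), with H = 6/2 = 3.
P₀ = 2.90 × [(1+0.0202) + 3×(0.154−0.0202)] / (0.079−0.0202)
   = 2.90 × 1.4216 / 0.0588 = 70.1129

€70.11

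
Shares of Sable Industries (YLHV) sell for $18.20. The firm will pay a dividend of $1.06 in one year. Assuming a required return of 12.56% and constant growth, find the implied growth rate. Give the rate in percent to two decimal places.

6.74%

From P₀ = D₁/(r − g), the implied growth is g = r − D₁/P₀.
g = 0.1256 − 1.06/18.20 = 0.1256 − 0.05824 = 0.06736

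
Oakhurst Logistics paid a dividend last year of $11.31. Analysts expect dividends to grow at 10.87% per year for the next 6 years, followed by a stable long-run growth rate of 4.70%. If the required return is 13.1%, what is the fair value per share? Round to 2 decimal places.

Two-stage DDM. Project D₁…D_6 at 0.1087, terminal growth 0.047, discount at r = 0.131.
D_1 = 12.5394
D_2 = 13.9024
D_3 = 15.4136
D_4 = 17.0891
D_5 = 18.9467
D_6 = 21.0062
Terminal value at t=6: TV = D_7/(r−g) = 21.9935/(0.131−0.047) = 261.8269
P₀ = 12.5394/(1+0.131)^1 + 13.9024/(1+0.131)^2 + 15.4136/(1+0.131)^3 + 17.0891/(1+0.131)^4 + 18.9467/(1+0.131)^5 + 21.0062/(1+0.131)^6 + 261.8269/(1+0.131)^6 = 188.4225

$188.42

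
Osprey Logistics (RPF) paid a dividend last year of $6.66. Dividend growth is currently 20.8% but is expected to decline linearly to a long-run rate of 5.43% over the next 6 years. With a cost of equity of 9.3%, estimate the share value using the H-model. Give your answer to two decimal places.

H-model: P₀ = D₀[(1+g_L) + H(g_S−g_L)]/(r−g_L), with H = 6/2 = 3.
P₀ = 6.66 × [(1+0.0543) + 3×(0.208−0.0543)] / (0.093−0.0543)
   = 6.66 × 1.5154 / 0.0387 = 260.7898

$260.79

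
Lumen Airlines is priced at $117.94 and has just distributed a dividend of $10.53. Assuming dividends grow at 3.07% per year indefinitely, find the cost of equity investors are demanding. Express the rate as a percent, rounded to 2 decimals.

Rearranging the constant-growth DDM: r = D₁/P₀ + g.
D₁ = 10.53 × (1 + 0.0307) = 10.8533.
r = 10.8533 / 117.94 + 0.0307 = 0.09202 + 0.0307 = 0.12272

12.27%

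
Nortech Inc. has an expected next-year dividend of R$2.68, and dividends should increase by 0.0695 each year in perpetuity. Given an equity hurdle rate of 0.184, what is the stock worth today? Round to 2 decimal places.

R$23.41

Gordon growth model: P₀ = D₁/(r − g), with D₁ = 2.68 given directly.
P₀ = 2.6800 / (0.184 − 0.0695) = 2.6800 / 0.1145 = 23.4061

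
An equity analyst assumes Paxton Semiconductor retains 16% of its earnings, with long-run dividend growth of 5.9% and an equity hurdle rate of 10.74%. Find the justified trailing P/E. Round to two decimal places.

18.38

Payout ratio b = 1 − 0.16 = 0.84.
Justified trailing P/E = b(1+g)/(r−g) = 0.84×(1+0.059)/(0.1074−0.059) = 18.3793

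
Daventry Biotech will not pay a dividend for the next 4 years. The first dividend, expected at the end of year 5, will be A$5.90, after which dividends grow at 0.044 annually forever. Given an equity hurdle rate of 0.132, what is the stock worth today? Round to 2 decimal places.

Deferred-dividend DDM. At t=4 the remaining stream is a growing perpetuity with first payment D_5 = 5.90.
V_4 = D_5/(r−g) = 5.90/(0.132−0.044) = 67.0455
P₀ = V_4/(1+r)^4 = 67.0455/(1+0.132)^4 = 40.8304

A$40.83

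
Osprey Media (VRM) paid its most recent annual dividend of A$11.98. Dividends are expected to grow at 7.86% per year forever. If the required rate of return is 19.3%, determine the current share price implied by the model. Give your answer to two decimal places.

A$112.95

Gordon growth model: P₀ = D₁/(r − g). D₁ = 11.98 × (1 + 0.0786) = 12.9216.
P₀ = 12.9216 / (0.193 − 0.0786) = 12.9216 / 0.1144 = 112.9513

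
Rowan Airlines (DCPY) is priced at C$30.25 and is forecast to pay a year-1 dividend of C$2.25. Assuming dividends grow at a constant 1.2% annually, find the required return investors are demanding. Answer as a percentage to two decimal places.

8.64%

Rearranging the constant-growth DDM: r = D₁/P₀ + g.
r = 2.2500 / 30.25 + 0.012 = 0.07438 + 0.012 = 0.08638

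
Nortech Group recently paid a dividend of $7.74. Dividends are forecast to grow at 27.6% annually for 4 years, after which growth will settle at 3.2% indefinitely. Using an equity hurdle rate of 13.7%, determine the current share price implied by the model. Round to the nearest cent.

Two-stage DDM. Project D₁…D_4 at 0.276, terminal growth 0.032, discount at r = 0.137.
D_1 = 9.8762
D_2 = 12.6021
D_3 = 16.0803
D_4 = 20.5184
Terminal value at t=4: TV = D_5/(r−g) = 21.1750/(0.137−0.032) = 201.6666
P₀ = 9.8762/(1+0.137)^1 + 12.6021/(1+0.137)^2 + 16.0803/(1+0.137)^3 + 20.5184/(1+0.137)^4 + 201.6666/(1+0.137)^4 = 162.3195

$162.32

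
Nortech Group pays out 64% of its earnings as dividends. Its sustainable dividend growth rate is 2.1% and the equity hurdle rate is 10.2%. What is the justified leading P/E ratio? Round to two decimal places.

7.90

Justified leading P/E = b/(r−g) = 0.64/(0.102−0.021) = 7.9012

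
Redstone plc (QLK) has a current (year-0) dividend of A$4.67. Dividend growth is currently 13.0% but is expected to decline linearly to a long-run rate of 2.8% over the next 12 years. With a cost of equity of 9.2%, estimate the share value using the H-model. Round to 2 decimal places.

H-model: P₀ = D₀[(1+g_L) + H(g_S−g_L)]/(r−g_L), with H = 12/2 = 6.
P₀ = 4.67 × [(1+0.028) + 6×(0.13−0.028)] / (0.092−0.028)
   = 4.67 × 1.6400 / 0.064 = 119.6688

A$119.67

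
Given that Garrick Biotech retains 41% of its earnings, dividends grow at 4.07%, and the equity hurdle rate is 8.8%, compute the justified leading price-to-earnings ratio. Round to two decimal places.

Payout ratio b = 1 − 0.41 = 0.59.
Justified leading P/E = b/(r−g) = 0.59/(0.088−0.0407) = 12.4736

12.47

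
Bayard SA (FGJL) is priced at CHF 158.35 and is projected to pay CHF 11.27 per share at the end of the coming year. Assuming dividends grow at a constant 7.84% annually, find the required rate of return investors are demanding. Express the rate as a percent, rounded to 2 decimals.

14.96%

Rearranging the constant-growth DDM: r = D₁/P₀ + g.
r = 11.2700 / 158.35 + 0.0784 = 0.07117 + 0.0784 = 0.14957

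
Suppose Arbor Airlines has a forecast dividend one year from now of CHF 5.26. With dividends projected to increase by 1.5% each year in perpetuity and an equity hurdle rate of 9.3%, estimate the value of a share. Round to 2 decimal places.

CHF 67.44

Gordon growth model: P₀ = D₁/(r − g), with D₁ = 5.26 given directly.
P₀ = 5.2600 / (0.093 − 0.015) = 5.2600 / 0.078 = 67.4359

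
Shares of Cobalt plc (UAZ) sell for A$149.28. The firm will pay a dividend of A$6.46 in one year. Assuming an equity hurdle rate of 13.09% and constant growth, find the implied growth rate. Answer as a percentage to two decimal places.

8.76%

From P₀ = D₁/(r − g), the implied growth is g = r − D₁/P₀.
g = 0.1309 − 6.46/149.28 = 0.1309 − 0.04327 = 0.08763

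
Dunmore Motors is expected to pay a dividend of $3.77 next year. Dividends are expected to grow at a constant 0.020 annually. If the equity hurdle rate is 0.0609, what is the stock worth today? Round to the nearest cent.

Gordon growth model: P₀ = D₁/(r − g), with D₁ = 3.77 given directly.
P₀ = 3.7700 / (0.0609 − 0.02) = 3.7700 / 0.0409 = 92.1760

$92.18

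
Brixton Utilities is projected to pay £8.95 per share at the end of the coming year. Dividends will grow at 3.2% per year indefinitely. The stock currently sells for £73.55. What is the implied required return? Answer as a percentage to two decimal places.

Rearranging the constant-growth DDM: r = D₁/P₀ + g.
r = 8.9500 / 73.55 + 0.032 = 0.12169 + 0.032 = 0.15369

15.37%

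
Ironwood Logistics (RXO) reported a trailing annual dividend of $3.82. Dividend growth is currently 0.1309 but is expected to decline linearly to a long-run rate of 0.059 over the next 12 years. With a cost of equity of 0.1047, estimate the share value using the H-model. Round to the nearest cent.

H-model: P₀ = D₀[(1+g_L) + H(g_S−g_L)]/(r−g_L), with H = 12/2 = 6.
P₀ = 3.82 × [(1+0.059) + 6×(0.1309−0.059)] / (0.1047−0.059)
   = 3.82 × 1.4904 / 0.0457 = 124.5805

$124.58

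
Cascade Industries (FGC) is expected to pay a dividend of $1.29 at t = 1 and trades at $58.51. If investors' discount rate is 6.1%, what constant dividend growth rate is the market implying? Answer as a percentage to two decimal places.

3.90%

From P₀ = D₁/(r − g), the implied growth is g = r − D₁/P₀.
g = 0.061 − 1.29/58.51 = 0.061 − 0.02205 = 0.03895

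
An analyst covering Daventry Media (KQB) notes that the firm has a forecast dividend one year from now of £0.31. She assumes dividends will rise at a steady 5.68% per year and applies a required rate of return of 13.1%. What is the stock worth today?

Gordon growth model: P₀ = D₁/(r − g), with D₁ = 0.31 given directly.
P₀ = 0.3100 / (0.131 − 0.0568) = 0.3100 / 0.0742 = 4.1779

£4.18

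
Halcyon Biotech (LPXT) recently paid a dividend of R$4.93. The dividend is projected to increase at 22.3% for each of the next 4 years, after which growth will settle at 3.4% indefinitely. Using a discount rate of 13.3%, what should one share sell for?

R$93.87

Two-stage DDM. Project D₁…D_4 at 0.223, terminal growth 0.034, discount at r = 0.133.
D_1 = 6.0294
D_2 = 7.3739
D_3 = 9.0183
D_4 = 11.0294
Terminal value at t=4: TV = D_5/(r−g) = 11.4044/(0.133−0.034) = 115.1962
P₀ = 6.0294/(1+0.133)^1 + 7.3739/(1+0.133)^2 + 9.0183/(1+0.133)^3 + 11.0294/(1+0.133)^4 + 115.1962/(1+0.133)^4 = 93.8664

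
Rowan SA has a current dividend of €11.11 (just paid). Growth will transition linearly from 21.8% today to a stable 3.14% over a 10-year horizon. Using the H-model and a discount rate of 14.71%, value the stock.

H-model: P₀ = D₀[(1+g_L) + H(g_S−g_L)]/(r−g_L), with H = 10/2 = 5.
P₀ = 11.11 × [(1+0.0314) + 5×(0.218−0.0314)] / (0.1471−0.0314)
   = 11.11 × 1.9644 / 0.1157 = 188.6299

€188.63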